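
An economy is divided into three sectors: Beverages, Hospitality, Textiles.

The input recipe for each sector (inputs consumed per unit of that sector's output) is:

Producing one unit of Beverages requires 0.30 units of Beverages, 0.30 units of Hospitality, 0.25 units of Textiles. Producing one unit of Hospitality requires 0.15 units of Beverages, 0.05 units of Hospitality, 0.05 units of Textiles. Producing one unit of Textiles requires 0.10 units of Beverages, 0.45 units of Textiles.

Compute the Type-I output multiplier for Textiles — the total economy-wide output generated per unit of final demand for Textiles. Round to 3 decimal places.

I − A =
  [   0.70    -0.15    -0.10]
  [  -0.30     0.95     0.00]
  [  -0.25    -0.05     0.55]
Cofactors of I−A, C_ij = (−1)^(i+j)·(minor ij) (rows/columns in the sector order above):
  C_11 = (0.95)(0.55) − (0.00)(-0.05) = 0.5225
  C_12 = −[(-0.30)(0.55) − (0.00)(-0.25)] = 0.1650
  C_13 = (-0.30)(-0.05) − (0.95)(-0.25) = 0.2525
  C_21 = −[(-0.15)(0.55) − (-0.10)(-0.05)] = 0.0875
  C_22 = (0.70)(0.55) − (-0.10)(-0.25) = 0.3600
  C_23 = −[(0.70)(-0.05) − (-0.15)(-0.25)] = 0.0725
  C_31 = (-0.15)(0.00) − (-0.10)(0.95) = 0.0950
  C_32 = −[(0.70)(0.00) − (-0.10)(-0.30)] = 0.0300
  C_33 = (0.70)(0.95) − (-0.15)(-0.30) = 0.6200
det(I−A) = Σ_j (I−A)_1j·C_1j = (0.70)(0.5225) + (-0.15)(0.1650) + (-0.10)(0.2525) = 0.31575
adj(I−A) = Cᵀ =
  [ 0.5225   0.0875   0.0950]
  [ 0.1650   0.3600   0.0300]
  [ 0.2525   0.0725   0.6200]
(I − A)⁻¹ = adj(I−A) / det(I−A) ≈
  [   1.6548     0.2771     0.3009]
  [   0.5226     1.1401     0.0950]
  [   0.7997     0.2296     1.9636]
The output multiplier for sector j is the column-j sum of the Leontief inverse (I − A)⁻¹ = adj(I−A) / det(I−A).
Column T of adj(I−A): (0.0950, 0.0300, 0.6200); det(I−A) = 0.31575.
m_T = (0.0950 + 0.0300 + 0.6200) / 0.31575 = 0.745 / 0.31575 ≈ 2.359.

m_T = 2.359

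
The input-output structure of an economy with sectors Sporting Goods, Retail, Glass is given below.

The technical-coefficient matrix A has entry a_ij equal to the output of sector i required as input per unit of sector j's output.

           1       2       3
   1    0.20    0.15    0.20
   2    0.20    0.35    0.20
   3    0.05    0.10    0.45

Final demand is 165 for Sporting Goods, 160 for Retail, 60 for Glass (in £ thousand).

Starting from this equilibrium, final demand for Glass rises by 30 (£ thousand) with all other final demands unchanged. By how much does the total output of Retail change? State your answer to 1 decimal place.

I − A =
  [   0.80    -0.15    -0.20]
  [  -0.20     0.65    -0.20]
  [  -0.05    -0.10     0.55]
Cofactors of I−A, C_ij = (−1)^(i+j)·(minor ij) (rows/columns in the sector order above):
  C_11 = (0.65)(0.55) − (-0.20)(-0.10) = 0.3375
  C_12 = −[(-0.20)(0.55) − (-0.20)(-0.05)] = 0.1200
  C_13 = (-0.20)(-0.10) − (0.65)(-0.05) = 0.0525
  C_21 = −[(-0.15)(0.55) − (-0.20)(-0.10)] = 0.1025
  C_22 = (0.80)(0.55) − (-0.20)(-0.05) = 0.4300
  C_23 = −[(0.80)(-0.10) − (-0.15)(-0.05)] = 0.0875
  C_31 = (-0.15)(-0.20) − (-0.20)(0.65) = 0.1600
  C_32 = −[(0.80)(-0.20) − (-0.20)(-0.20)] = 0.2000
  C_33 = (0.80)(0.65) − (-0.15)(-0.20) = 0.4900
det(I−A) = Σ_j (I−A)_1j·C_1j = (0.80)(0.3375) + (-0.15)(0.1200) + (-0.20)(0.0525) = 0.2415
adj(I−A) = Cᵀ =
  [ 0.3375   0.1025   0.1600]
  [ 0.1200   0.4300   0.2000]
  [ 0.0525   0.0875   0.4900]
(I − A)⁻¹ = adj(I−A) / det(I−A) ≈
  [   1.3975     0.4244     0.6625]
  [   0.4969     1.7805     0.8282]
  [   0.2174     0.3623     2.0290]
Δx = (I − A)⁻¹ Δd with Δd having +30 in the Glass component and 0 elsewhere.
So Δx_2 = L_23 · (+30), where L_23 = adj(I−A)_23 / det(I−A) = 0.2000 / 0.2415.
Δx_2 = 0.2000 × (+30) / 0.2415 = 6.00 / 0.2415 ≈ 24.8.

Δx_2 = 24.8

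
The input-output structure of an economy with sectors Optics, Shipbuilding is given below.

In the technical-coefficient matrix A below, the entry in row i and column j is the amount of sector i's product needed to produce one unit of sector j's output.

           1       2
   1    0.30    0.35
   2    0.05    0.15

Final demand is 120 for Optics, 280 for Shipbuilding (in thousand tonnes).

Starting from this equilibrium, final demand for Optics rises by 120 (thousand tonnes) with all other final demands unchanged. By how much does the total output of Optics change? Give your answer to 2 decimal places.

I − A =
  [   0.70    -0.35]
  [  -0.05     0.85]
det(I−A) = (0.70)(0.85) − (-0.35)(-0.05) = 0.5775
adj(I−A) = [[0.85, 0.35], [0.05, 0.70]]
(I − A)⁻¹ = adj(I−A) / det(I−A) ≈
  [   1.4719     0.6061]
  [   0.0866     1.2121]
Δx = (I − A)⁻¹ Δd with Δd having +120 in the Optics component and 0 elsewhere.
So Δx_1 = L_11 · (+120), where L_11 = adj(I−A)_11 / det(I−A) = 0.85 / 0.5775.
Δx_1 = 0.85 × (+120) / 0.5775 = 102.00 / 0.5775 ≈ 176.62.

Δx_1 = 176.62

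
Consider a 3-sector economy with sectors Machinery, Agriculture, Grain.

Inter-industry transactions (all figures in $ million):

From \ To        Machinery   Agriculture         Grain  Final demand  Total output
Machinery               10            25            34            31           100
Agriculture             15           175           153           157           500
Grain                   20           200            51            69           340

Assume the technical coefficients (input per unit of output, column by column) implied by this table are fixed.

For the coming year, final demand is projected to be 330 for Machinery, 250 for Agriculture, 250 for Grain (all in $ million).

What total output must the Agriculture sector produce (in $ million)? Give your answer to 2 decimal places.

Technical coefficients a_ij = z_ij / X_j:
  a_MM = 10/100 = 0.10, a_AM = 15/100 = 0.15, a_GM = 20/100 = 0.20
  a_MA = 25/500 = 0.05, a_AA = 175/500 = 0.35, a_GA = 200/500 = 0.40
  a_MG = 34/340 = 0.10, a_AG = 153/340 = 0.45, a_GG = 51/340 = 0.15
I − A =
  [   0.90    -0.05    -0.10]
  [  -0.15     0.65    -0.45]
  [  -0.20    -0.40     0.85]
Cofactors of I−A, C_ij = (−1)^(i+j)·(minor ij) (rows/columns in the sector order above):
  C_11 = (0.65)(0.85) − (-0.45)(-0.40) = 0.3725
  C_12 = −[(-0.15)(0.85) − (-0.45)(-0.20)] = 0.2175
  C_13 = (-0.15)(-0.40) − (0.65)(-0.20) = 0.1900
  C_21 = −[(-0.05)(0.85) − (-0.10)(-0.40)] = 0.0825
  C_22 = (0.90)(0.85) − (-0.10)(-0.20) = 0.7450
  C_23 = −[(0.90)(-0.40) − (-0.05)(-0.20)] = 0.3700
  C_31 = (-0.05)(-0.45) − (-0.10)(0.65) = 0.0875
  C_32 = −[(0.90)(-0.45) − (-0.10)(-0.15)] = 0.4200
  C_33 = (0.90)(0.65) − (-0.05)(-0.15) = 0.5775
det(I−A) = Σ_j (I−A)_1j·C_1j = (0.90)(0.3725) + (-0.05)(0.2175) + (-0.10)(0.1900) = 0.305375
adj(I−A) = Cᵀ =
  [ 0.3725   0.0825   0.0875]
  [ 0.2175   0.7450   0.4200]
  [ 0.1900   0.3700   0.5775]
(I − A)⁻¹ = adj(I−A) / det(I−A) ≈
  [   1.2198     0.2702     0.2865]
  [   0.7122     2.4396     1.3754]
  [   0.6222     1.2116     1.8911]
x = (I − A)⁻¹ d = adj(I−A)·d / det(I−A), with det(I−A) = 0.305375:
  x_M = (0.3725·330 + 0.0825·250 + 0.0875·250) / 0.305375 = 165.425 / 0.305375 ≈ 541.71
  x_A = (0.2175·330 + 0.7450·250 + 0.4200·250) / 0.305375 = 363.025 / 0.305375 ≈ 1188.78
  x_G = (0.1900·330 + 0.3700·250 + 0.5775·250) / 0.305375 = 299.575 / 0.305375 ≈ 981.01

x_A = 1188.78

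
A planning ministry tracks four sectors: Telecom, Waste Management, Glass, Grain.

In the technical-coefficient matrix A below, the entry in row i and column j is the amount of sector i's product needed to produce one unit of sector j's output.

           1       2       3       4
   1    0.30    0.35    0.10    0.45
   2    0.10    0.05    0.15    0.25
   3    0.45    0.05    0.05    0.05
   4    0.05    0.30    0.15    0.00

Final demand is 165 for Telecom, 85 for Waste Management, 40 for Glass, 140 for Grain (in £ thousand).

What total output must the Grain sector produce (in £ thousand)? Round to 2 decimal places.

x_4 = 320.17

I − A =
  [   0.70    -0.35    -0.10    -0.45]
  [  -0.10     0.95    -0.15    -0.25]
  [  -0.45    -0.05     0.95    -0.05]
  [  -0.05    -0.30    -0.15     1.00]
Compute the cofactors C_ij = (−1)^(i+j)·(3×3 minor ij) of I−A; the adjugate is their transpose:
adj(I−A) = Cᵀ =
  [ 0.812500   0.468000   0.237500   0.494500]
  [ 0.190875   0.562750   0.145875   0.233875]
  [ 0.403250   0.263500   0.538250   0.274250]
  [ 0.158375   0.231750   0.136375   0.526375]
det(I−A) = Σ_j (I−A)_1j·C_1j = (0.70)(0.812500) + (-0.35)(0.190875) + (-0.10)(0.403250) + (-0.45)(0.158375) = 0.39035
(I − A)⁻¹ = adj(I−A) / det(I−A) ≈
  [   2.0815     1.1989     0.6084     1.2668]
  [   0.4890     1.4417     0.3737     0.5991]
  [   1.0330     0.6750     1.3789     0.7026]
  [   0.4057     0.5937     0.3494     1.3485]
x = (I − A)⁻¹ d = adj(I−A)·d / det(I−A), with det(I−A) = 0.39035:
  x_1 = (0.812500·165 + 0.468000·85 + 0.237500·40 + 0.494500·140) / 0.39035 = 252.5725 / 0.39035 ≈ 647.04
  x_2 = (0.190875·165 + 0.562750·85 + 0.145875·40 + 0.233875·140) / 0.39035 = 117.905625 / 0.39035 ≈ 302.05
  x_3 = (0.403250·165 + 0.263500·85 + 0.538250·40 + 0.274250·140) / 0.39035 = 148.85875 / 0.39035 ≈ 381.35
  x_4 = (0.158375·165 + 0.231750·85 + 0.136375·40 + 0.526375·140) / 0.39035 = 124.978125 / 0.39035 ≈ 320.17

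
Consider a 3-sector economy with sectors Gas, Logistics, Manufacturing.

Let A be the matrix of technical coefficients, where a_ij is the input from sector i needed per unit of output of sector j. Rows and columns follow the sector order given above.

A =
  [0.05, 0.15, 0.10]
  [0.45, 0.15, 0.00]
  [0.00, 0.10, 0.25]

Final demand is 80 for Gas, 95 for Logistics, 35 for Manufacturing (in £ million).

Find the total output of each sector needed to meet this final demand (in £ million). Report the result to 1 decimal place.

I − A =
  [   0.95    -0.15    -0.10]
  [  -0.45     0.85     0.00]
  [   0.00    -0.10     0.75]
Cofactors of I−A, C_ij = (−1)^(i+j)·(minor ij) (rows/columns in the sector order above):
  C_11 = (0.85)(0.75) − (0.00)(-0.10) = 0.6375
  C_12 = −[(-0.45)(0.75) − (0.00)(0.00)] = 0.3375
  C_13 = (-0.45)(-0.10) − (0.85)(0.00) = 0.0450
  C_21 = −[(-0.15)(0.75) − (-0.10)(-0.10)] = 0.1225
  C_22 = (0.95)(0.75) − (-0.10)(0.00) = 0.7125
  C_23 = −[(0.95)(-0.10) − (-0.15)(0.00)] = 0.0950
  C_31 = (-0.15)(0.00) − (-0.10)(0.85) = 0.0850
  C_32 = −[(0.95)(0.00) − (-0.10)(-0.45)] = 0.0450
  C_33 = (0.95)(0.85) − (-0.15)(-0.45) = 0.7400
det(I−A) = Σ_j (I−A)_1j·C_1j = (0.95)(0.6375) + (-0.15)(0.3375) + (-0.10)(0.0450) = 0.5505
adj(I−A) = Cᵀ =
  [ 0.6375   0.1225   0.0850]
  [ 0.3375   0.7125   0.0450]
  [ 0.0450   0.0950   0.7400]
(I − A)⁻¹ = adj(I−A) / det(I−A) ≈
  [   1.1580     0.2225     0.1544]
  [   0.6131     1.2943     0.0817]
  [   0.0817     0.1726     1.3442]
x = (I − A)⁻¹ d = adj(I−A)·d / det(I−A), with det(I−A) = 0.5505:
  x_G = (0.6375·80 + 0.1225·95 + 0.0850·35) / 0.5505 = 65.6125 / 0.5505 ≈ 119.2
  x_L = (0.3375·80 + 0.7125·95 + 0.0450·35) / 0.5505 = 96.2625 / 0.5505 ≈ 174.9
  x_M = (0.0450·80 + 0.0950·95 + 0.7400·35) / 0.5505 = 38.525 / 0.5505 ≈ 70.0

x_G = 119.2, x_L = 174.9, x_M = 70.0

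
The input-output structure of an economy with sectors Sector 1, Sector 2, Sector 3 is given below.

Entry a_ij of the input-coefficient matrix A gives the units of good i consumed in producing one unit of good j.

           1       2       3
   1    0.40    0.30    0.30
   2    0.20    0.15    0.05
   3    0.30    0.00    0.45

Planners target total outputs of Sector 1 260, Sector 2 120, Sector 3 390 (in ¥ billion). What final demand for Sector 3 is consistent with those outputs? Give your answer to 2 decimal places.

d_3 = 136.50

I − A =
  [   0.60    -0.30    -0.30]
  [  -0.20     0.85    -0.05]
  [  -0.30     0.00     0.55]
d = (I − A) x:
  d_1 = (+0.60)·260 + (-0.30)·120 + (-0.30)·390 = 3.00
  d_2 = (-0.20)·260 + (+0.85)·120 + (-0.05)·390 = 30.50
  d_3 = (-0.30)·260 + (+0.00)·120 + (+0.55)·390 = 136.50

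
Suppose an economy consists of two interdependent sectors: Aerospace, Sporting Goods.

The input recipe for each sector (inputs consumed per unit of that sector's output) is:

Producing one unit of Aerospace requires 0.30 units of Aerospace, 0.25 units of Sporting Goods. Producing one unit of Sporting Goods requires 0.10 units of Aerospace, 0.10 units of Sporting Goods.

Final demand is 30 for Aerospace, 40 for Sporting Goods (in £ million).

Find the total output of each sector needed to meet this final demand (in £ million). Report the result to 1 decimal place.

x_A = 51.2, x_S = 58.7

I − A =
  [   0.70    -0.10]
  [  -0.25     0.90]
det(I−A) = (0.70)(0.90) − (-0.10)(-0.25) = 0.6050
adj(I−A) = [[0.90, 0.10], [0.25, 0.70]]
(I − A)⁻¹ = adj(I−A) / det(I−A) ≈
  [   1.4876     0.1653]
  [   0.4132     1.1570]
x = (I − A)⁻¹ d = adj(I−A)·d / det(I−A), with det(I−A) = 0.6050:
  x_A = (0.90·30 + 0.10·40) / 0.6050 = 31.00 / 0.6050 ≈ 51.2
  x_S = (0.25·30 + 0.70·40) / 0.6050 = 35.50 / 0.6050 ≈ 58.7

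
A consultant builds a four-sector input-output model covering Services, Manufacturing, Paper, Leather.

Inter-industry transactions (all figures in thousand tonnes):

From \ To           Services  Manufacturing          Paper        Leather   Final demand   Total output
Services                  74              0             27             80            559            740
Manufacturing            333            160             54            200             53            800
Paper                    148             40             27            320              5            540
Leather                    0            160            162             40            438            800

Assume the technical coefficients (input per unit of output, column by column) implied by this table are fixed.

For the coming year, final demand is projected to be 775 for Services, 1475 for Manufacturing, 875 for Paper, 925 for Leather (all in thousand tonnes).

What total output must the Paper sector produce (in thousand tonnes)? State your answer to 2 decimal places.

Technical coefficients a_ij = z_ij / X_j:
  a_SS = 74/740 = 0.10, a_MS = 333/740 = 0.45, a_PS = 148/740 = 0.20, a_LS = 0/740 = 0.00
  a_SM = 0/800 = 0.00, a_MM = 160/800 = 0.20, a_PM = 40/800 = 0.05, a_LM = 160/800 = 0.20
  a_SP = 27/540 = 0.05, a_MP = 54/540 = 0.10, a_PP = 27/540 = 0.05, a_LP = 162/540 = 0.30
  a_SL = 80/800 = 0.10, a_ML = 200/800 = 0.25, a_PL = 320/800 = 0.40, a_LL = 40/800 = 0.05
I − A =
  [   0.90     0.00    -0.05    -0.10]
  [  -0.45     0.80    -0.10    -0.25]
  [  -0.20    -0.05     0.95    -0.40]
  [   0.00    -0.20    -0.30     0.95]
Compute the cofactors C_ij = (−1)^(i+j)·(3×3 minor ij) of I−A; the adjugate is their transpose:
adj(I−A) = Cᵀ =
  [ 0.562000   0.026875   0.061500   0.092125]
  [ 0.386125   0.688750   0.187875   0.301000]
  [ 0.199375   0.118750   0.630000   0.317500]
  [ 0.144250   0.182500   0.238500   0.670375]
det(I−A) = Σ_j (I−A)_1j·C_1j = (0.90)(0.562000) + (0.00)(0.386125) + (-0.05)(0.199375) + (-0.10)(0.144250) = 0.48140625
(I − A)⁻¹ = adj(I−A) / det(I−A) ≈
  [   1.1674     0.0558     0.1278     0.1914]
  [   0.8021     1.4307     0.3903     0.6253]
  [   0.4142     0.2467     1.3087     0.6595]
  [   0.2996     0.3791     0.4954     1.3925]
x = (I − A)⁻¹ d = adj(I−A)·d / det(I−A), with det(I−A) = 0.48140625:
  x_S = (0.562000·775 + 0.026875·1475 + 0.061500·875 + 0.092125·925) / 0.48140625 = 614.21875 / 0.48140625 ≈ 1275.88
  x_M = (0.386125·775 + 0.688750·1475 + 0.187875·875 + 0.301000·925) / 0.48140625 = 1757.96875 / 0.48140625 ≈ 3651.74
  x_P = (0.199375·775 + 0.118750·1475 + 0.630000·875 + 0.317500·925) / 0.48140625 = 1174.609375 / 0.48140625 ≈ 2439.95
  x_L = (0.144250·775 + 0.182500·1475 + 0.238500·875 + 0.670375·925) / 0.48140625 = 1209.765625 / 0.48140625 ≈ 2512.98

x_P = 2439.95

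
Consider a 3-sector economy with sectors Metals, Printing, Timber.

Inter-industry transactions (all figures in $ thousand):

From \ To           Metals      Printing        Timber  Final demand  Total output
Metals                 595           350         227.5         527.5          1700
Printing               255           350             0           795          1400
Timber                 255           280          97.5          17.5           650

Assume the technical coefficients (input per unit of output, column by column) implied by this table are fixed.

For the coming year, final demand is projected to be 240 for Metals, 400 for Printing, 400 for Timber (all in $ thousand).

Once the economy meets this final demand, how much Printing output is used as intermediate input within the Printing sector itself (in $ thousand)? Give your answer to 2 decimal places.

z_PP = 189.10

Technical coefficients a_ij = z_ij / X_j:
  a_MM = 595/1700 = 0.35, a_PM = 255/1700 = 0.15, a_TM = 255/1700 = 0.15
  a_MP = 350/1400 = 0.25, a_PP = 350/1400 = 0.25, a_TP = 280/1400 = 0.20
  a_MT = 227.5/650 = 0.35, a_PT = 0/650 = 0.00, a_TT = 97.5/650 = 0.15
I − A =
  [   0.65    -0.25    -0.35]
  [  -0.15     0.75     0.00]
  [  -0.15    -0.20     0.85]
Cofactors of I−A, C_ij = (−1)^(i+j)·(minor ij) (rows/columns in the sector order above):
  C_11 = (0.75)(0.85) − (0.00)(-0.20) = 0.6375
  C_12 = −[(-0.15)(0.85) − (0.00)(-0.15)] = 0.1275
  C_13 = (-0.15)(-0.20) − (0.75)(-0.15) = 0.1425
  C_21 = −[(-0.25)(0.85) − (-0.35)(-0.20)] = 0.2825
  C_22 = (0.65)(0.85) − (-0.35)(-0.15) = 0.5000
  C_23 = −[(0.65)(-0.20) − (-0.25)(-0.15)] = 0.1675
  C_31 = (-0.25)(0.00) − (-0.35)(0.75) = 0.2625
  C_32 = −[(0.65)(0.00) − (-0.35)(-0.15)] = 0.0525
  C_33 = (0.65)(0.75) − (-0.25)(-0.15) = 0.4500
det(I−A) = Σ_j (I−A)_1j·C_1j = (0.65)(0.6375) + (-0.25)(0.1275) + (-0.35)(0.1425) = 0.332625
adj(I−A) = Cᵀ =
  [ 0.6375   0.2825   0.2625]
  [ 0.1275   0.5000   0.0525]
  [ 0.1425   0.1675   0.4500]
(I − A)⁻¹ = adj(I−A) / det(I−A) ≈
  [   1.9166     0.8493     0.7892]
  [   0.3833     1.5032     0.1578]
  [   0.4284     0.5036     1.3529]
First solve x = (I − A)⁻¹ d = adj(I−A)·d / det(I−A); in particular x_P = (0.1275·240 + 0.5000·400 + 0.0525·400) / 0.332625 = 251.60 / 0.332625 ≈ 756.4074.
Intermediate flow from P to P: z_PP = a_PP · x_P = 0.25 × 251.60 / 0.332625 = 62.90 / 0.332625 ≈ 189.10.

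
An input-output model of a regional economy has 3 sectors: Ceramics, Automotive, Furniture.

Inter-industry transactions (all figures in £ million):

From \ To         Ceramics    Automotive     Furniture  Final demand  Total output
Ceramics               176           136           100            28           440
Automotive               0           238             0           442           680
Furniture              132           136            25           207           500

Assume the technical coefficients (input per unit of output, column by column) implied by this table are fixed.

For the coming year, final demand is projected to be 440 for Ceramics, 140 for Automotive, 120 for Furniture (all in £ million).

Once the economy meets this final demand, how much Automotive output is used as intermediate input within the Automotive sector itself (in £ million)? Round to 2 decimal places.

Technical coefficients a_ij = z_ij / X_j:
  a_11 = 176/440 = 0.40, a_21 = 0/440 = 0.00, a_31 = 132/440 = 0.30
  a_12 = 136/680 = 0.20, a_22 = 238/680 = 0.35, a_32 = 136/680 = 0.20
  a_13 = 100/500 = 0.20, a_23 = 0/500 = 0.00, a_33 = 25/500 = 0.05
I − A =
  [   0.60    -0.20    -0.20]
  [   0.00     0.65     0.00]
  [  -0.30    -0.20     0.95]
Cofactors of I−A, C_ij = (−1)^(i+j)·(minor ij) (rows/columns in the sector order above):
  C_11 = (0.65)(0.95) − (0.00)(-0.20) = 0.6175
  C_12 = −[(0.00)(0.95) − (0.00)(-0.30)] = 0.0000
  C_13 = (0.00)(-0.20) − (0.65)(-0.30) = 0.1950
  C_21 = −[(-0.20)(0.95) − (-0.20)(-0.20)] = 0.2300
  C_22 = (0.60)(0.95) − (-0.20)(-0.30) = 0.5100
  C_23 = −[(0.60)(-0.20) − (-0.20)(-0.30)] = 0.1800
  C_31 = (-0.20)(0.00) − (-0.20)(0.65) = 0.1300
  C_32 = −[(0.60)(0.00) − (-0.20)(0.00)] = 0.0000
  C_33 = (0.60)(0.65) − (-0.20)(0.00) = 0.3900
det(I−A) = Σ_j (I−A)_1j·C_1j = (0.60)(0.6175) + (-0.20)(0.0000) + (-0.20)(0.1950) = 0.3315
adj(I−A) = Cᵀ =
  [ 0.6175   0.2300   0.1300]
  [ 0.0000   0.5100   0.0000]
  [ 0.1950   0.1800   0.3900]
(I − A)⁻¹ = adj(I−A) / det(I−A) ≈
  [   1.8627     0.6938     0.3922]
  [   0.0000     1.5385     0.0000]
  [   0.5882     0.5430     1.1765]
First solve x = (I − A)⁻¹ d = adj(I−A)·d / det(I−A); in particular x_2 = (0.0000·440 + 0.5100·140 + 0.0000·120) / 0.3315 = 71.40 / 0.3315 ≈ 215.3846.
Intermediate flow from 2 to 2: z_22 = a_22 · x_2 = 0.35 × 71.40 / 0.3315 = 24.99 / 0.3315 ≈ 75.38.

z_22 = 75.38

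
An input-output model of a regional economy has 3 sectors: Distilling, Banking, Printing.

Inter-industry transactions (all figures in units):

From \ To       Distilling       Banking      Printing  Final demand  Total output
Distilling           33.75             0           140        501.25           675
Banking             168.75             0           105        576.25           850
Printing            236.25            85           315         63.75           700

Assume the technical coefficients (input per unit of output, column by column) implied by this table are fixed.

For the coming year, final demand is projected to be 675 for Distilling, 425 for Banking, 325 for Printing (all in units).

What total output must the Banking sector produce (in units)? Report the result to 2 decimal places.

Technical coefficients a_ij = z_ij / X_j:
  a_DD = 33.75/675 = 0.05, a_BD = 168.75/675 = 0.25, a_PD = 236.25/675 = 0.35
  a_DB = 0/850 = 0.00, a_BB = 0/850 = 0.00, a_PB = 85/850 = 0.10
  a_DP = 140/700 = 0.20, a_BP = 105/700 = 0.15, a_PP = 315/700 = 0.45
I − A =
  [   0.95     0.00    -0.20]
  [  -0.25     1.00    -0.15]
  [  -0.35    -0.10     0.55]
Cofactors of I−A, C_ij = (−1)^(i+j)·(minor ij) (rows/columns in the sector order above):
  C_11 = (1.00)(0.55) − (-0.15)(-0.10) = 0.5350
  C_12 = −[(-0.25)(0.55) − (-0.15)(-0.35)] = 0.1900
  C_13 = (-0.25)(-0.10) − (1.00)(-0.35) = 0.3750
  C_21 = −[(0.00)(0.55) − (-0.20)(-0.10)] = 0.0200
  C_22 = (0.95)(0.55) − (-0.20)(-0.35) = 0.4525
  C_23 = −[(0.95)(-0.10) − (0.00)(-0.35)] = 0.0950
  C_31 = (0.00)(-0.15) − (-0.20)(1.00) = 0.2000
  C_32 = −[(0.95)(-0.15) − (-0.20)(-0.25)] = 0.1925
  C_33 = (0.95)(1.00) − (0.00)(-0.25) = 0.9500
det(I−A) = Σ_j (I−A)_1j·C_1j = (0.95)(0.5350) + (0.00)(0.1900) + (-0.20)(0.3750) = 0.43325
adj(I−A) = Cᵀ =
  [ 0.5350   0.0200   0.2000]
  [ 0.1900   0.4525   0.1925]
  [ 0.3750   0.0950   0.9500]
(I − A)⁻¹ = adj(I−A) / det(I−A) ≈
  [   1.2349     0.0462     0.4616]
  [   0.4385     1.0444     0.4443]
  [   0.8656     0.2193     2.1927]
x = (I − A)⁻¹ d = adj(I−A)·d / det(I−A), with det(I−A) = 0.43325:
  x_D = (0.5350·675 + 0.0200·425 + 0.2000·325) / 0.43325 = 434.625 / 0.43325 ≈ 1003.17
  x_B = (0.1900·675 + 0.4525·425 + 0.1925·325) / 0.43325 = 383.125 / 0.43325 ≈ 884.30
  x_P = (0.3750·675 + 0.0950·425 + 0.9500·325) / 0.43325 = 602.25 / 0.43325 ≈ 1390.08

x_B = 884.30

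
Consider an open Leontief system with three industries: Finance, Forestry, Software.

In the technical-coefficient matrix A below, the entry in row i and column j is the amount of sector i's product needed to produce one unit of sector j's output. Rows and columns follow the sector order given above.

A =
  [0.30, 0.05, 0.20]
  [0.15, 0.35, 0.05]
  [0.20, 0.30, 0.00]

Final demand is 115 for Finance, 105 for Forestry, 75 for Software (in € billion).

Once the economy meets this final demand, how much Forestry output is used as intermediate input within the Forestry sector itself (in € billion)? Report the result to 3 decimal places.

z_22 = 80.700

I − A =
  [   0.70    -0.05    -0.20]
  [  -0.15     0.65    -0.05]
  [  -0.20    -0.30     1.00]
Cofactors of I−A, C_ij = (−1)^(i+j)·(minor ij) (rows/columns in the sector order above):
  C_11 = (0.65)(1.00) − (-0.05)(-0.30) = 0.6350
  C_12 = −[(-0.15)(1.00) − (-0.05)(-0.20)] = 0.1600
  C_13 = (-0.15)(-0.30) − (0.65)(-0.20) = 0.1750
  C_21 = −[(-0.05)(1.00) − (-0.20)(-0.30)] = 0.1100
  C_22 = (0.70)(1.00) − (-0.20)(-0.20) = 0.6600
  C_23 = −[(0.70)(-0.30) − (-0.05)(-0.20)] = 0.2200
  C_31 = (-0.05)(-0.05) − (-0.20)(0.65) = 0.1325
  C_32 = −[(0.70)(-0.05) − (-0.20)(-0.15)] = 0.0650
  C_33 = (0.70)(0.65) − (-0.05)(-0.15) = 0.4475
det(I−A) = Σ_j (I−A)_1j·C_1j = (0.70)(0.6350) + (-0.05)(0.1600) + (-0.20)(0.1750) = 0.4015
adj(I−A) = Cᵀ =
  [ 0.6350   0.1100   0.1325]
  [ 0.1600   0.6600   0.0650]
  [ 0.1750   0.2200   0.4475]
(I − A)⁻¹ = adj(I−A) / det(I−A) ≈
  [   1.5816     0.2740     0.3300]
  [   0.3985     1.6438     0.1619]
  [   0.4359     0.5479     1.1146]
First solve x = (I − A)⁻¹ d = adj(I−A)·d / det(I−A); in particular x_2 = (0.1600·115 + 0.6600·105 + 0.0650·75) / 0.4015 = 92.575 / 0.4015 ≈ 230.57285.
Intermediate flow from 2 to 2: z_22 = a_22 · x_2 = 0.35 × 92.575 / 0.4015 = 32.40125 / 0.4015 ≈ 80.700.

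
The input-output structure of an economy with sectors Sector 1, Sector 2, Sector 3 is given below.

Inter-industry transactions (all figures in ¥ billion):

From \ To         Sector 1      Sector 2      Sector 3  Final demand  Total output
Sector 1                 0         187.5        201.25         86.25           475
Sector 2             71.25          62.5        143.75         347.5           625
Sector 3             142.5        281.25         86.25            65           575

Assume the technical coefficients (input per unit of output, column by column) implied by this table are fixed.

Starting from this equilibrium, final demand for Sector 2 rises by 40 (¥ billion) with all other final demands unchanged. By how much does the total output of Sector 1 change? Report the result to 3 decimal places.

Technical coefficients a_ij = z_ij / X_j:
  a_11 = 0/475 = 0.00, a_21 = 71.25/475 = 0.15, a_31 = 142.5/475 = 0.30
  a_12 = 187.5/625 = 0.30, a_22 = 62.5/625 = 0.10, a_32 = 281.25/625 = 0.45
  a_13 = 201.25/575 = 0.35, a_23 = 143.75/575 = 0.25, a_33 = 86.25/575 = 0.15
I − A =
  [   1.00    -0.30    -0.35]
  [  -0.15     0.90    -0.25]
  [  -0.30    -0.45     0.85]
Cofactors of I−A, C_ij = (−1)^(i+j)·(minor ij) (rows/columns in the sector order above):
  C_11 = (0.90)(0.85) − (-0.25)(-0.45) = 0.6525
  C_12 = −[(-0.15)(0.85) − (-0.25)(-0.30)] = 0.2025
  C_13 = (-0.15)(-0.45) − (0.90)(-0.30) = 0.3375
  C_21 = −[(-0.30)(0.85) − (-0.35)(-0.45)] = 0.4125
  C_22 = (1.00)(0.85) − (-0.35)(-0.30) = 0.7450
  C_23 = −[(1.00)(-0.45) − (-0.30)(-0.30)] = 0.5400
  C_31 = (-0.30)(-0.25) − (-0.35)(0.90) = 0.3900
  C_32 = −[(1.00)(-0.25) − (-0.35)(-0.15)] = 0.3025
  C_33 = (1.00)(0.90) − (-0.30)(-0.15) = 0.8550
det(I−A) = Σ_j (I−A)_1j·C_1j = (1.00)(0.6525) + (-0.30)(0.2025) + (-0.35)(0.3375) = 0.473625
adj(I−A) = Cᵀ =
  [ 0.6525   0.4125   0.3900]
  [ 0.2025   0.7450   0.3025]
  [ 0.3375   0.5400   0.8550]
(I − A)⁻¹ = adj(I−A) / det(I−A) ≈
  [   1.3777     0.8709     0.8234]
  [   0.4276     1.5730     0.6387]
  [   0.7126     1.1401     1.8052]
Δx = (I − A)⁻¹ Δd with Δd having +40 in the Sector 2 component and 0 elsewhere.
So Δx_1 = L_12 · (+40), where L_12 = adj(I−A)_12 / det(I−A) = 0.4125 / 0.473625.
Δx_1 = 0.4125 × (+40) / 0.473625 = 16.50 / 0.473625 ≈ 34.838.

Δx_1 = 34.838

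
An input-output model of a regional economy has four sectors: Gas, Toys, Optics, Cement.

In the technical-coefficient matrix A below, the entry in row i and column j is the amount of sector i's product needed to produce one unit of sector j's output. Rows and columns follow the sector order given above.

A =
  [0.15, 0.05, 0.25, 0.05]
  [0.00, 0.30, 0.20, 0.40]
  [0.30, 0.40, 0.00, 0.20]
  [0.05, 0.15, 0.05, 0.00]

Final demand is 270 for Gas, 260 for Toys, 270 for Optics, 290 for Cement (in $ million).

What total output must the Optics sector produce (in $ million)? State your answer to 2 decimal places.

x_O = 951.62

I − A =
  [   0.85    -0.05    -0.25    -0.05]
  [   0.00     0.70    -0.20    -0.40]
  [  -0.30    -0.40     1.00    -0.20]
  [  -0.05    -0.15    -0.05     1.00]
Compute the cofactors C_ij = (−1)^(i+j)·(3×3 minor ij) of I−A; the adjugate is their transpose:
adj(I−A) = Cᵀ =
  [ 0.53900   0.16550   0.17425   0.12800]
  [ 0.08800   0.76075   0.19150   0.34700]
  [ 0.20700   0.38225   0.54125   0.27150]
  [ 0.05050   0.14150   0.06450   0.47150]
det(I−A) = Σ_j (I−A)_1j·C_1j = (0.85)(0.53900) + (-0.05)(0.08800) + (-0.25)(0.20700) + (-0.05)(0.05050) = 0.399475
(I − A)⁻¹ = adj(I−A) / det(I−A) ≈
  [   1.3493     0.4143     0.4362     0.3204]
  [   0.2203     1.9044     0.4794     0.8686]
  [   0.5182     0.9569     1.3549     0.6796]
  [   0.1264     0.3542     0.1615     1.1803]
x = (I − A)⁻¹ d = adj(I−A)·d / det(I−A), with det(I−A) = 0.399475:
  x_G = (0.53900·270 + 0.16550·260 + 0.17425·270 + 0.12800·290) / 0.399475 = 272.7275 / 0.399475 ≈ 682.71
  x_T = (0.08800·270 + 0.76075·260 + 0.19150·270 + 0.34700·290) / 0.399475 = 373.89 / 0.399475 ≈ 935.95
  x_O = (0.20700·270 + 0.38225·260 + 0.54125·270 + 0.27150·290) / 0.399475 = 380.1475 / 0.399475 ≈ 951.62
  x_C = (0.05050·270 + 0.14150·260 + 0.06450·270 + 0.47150·290) / 0.399475 = 204.575 / 0.399475 ≈ 512.11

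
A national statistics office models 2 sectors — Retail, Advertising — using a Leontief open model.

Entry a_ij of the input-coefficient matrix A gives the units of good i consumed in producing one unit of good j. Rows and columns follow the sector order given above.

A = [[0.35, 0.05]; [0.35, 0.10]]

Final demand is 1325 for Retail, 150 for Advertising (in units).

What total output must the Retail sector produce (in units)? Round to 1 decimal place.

x_R = 2114.5

I − A =
  [   0.65    -0.05]
  [  -0.35     0.90]
det(I−A) = (0.65)(0.90) − (-0.05)(-0.35) = 0.5675
adj(I−A) = [[0.90, 0.05], [0.35, 0.65]]
(I − A)⁻¹ = adj(I−A) / det(I−A) ≈
  [   1.5859     0.0881]
  [   0.6167     1.1454]
x = (I − A)⁻¹ d = adj(I−A)·d / det(I−A), with det(I−A) = 0.5675:
  x_R = (0.90·1325 + 0.05·150) / 0.5675 = 1200.00 / 0.5675 ≈ 2114.5
  x_A = (0.35·1325 + 0.65·150) / 0.5675 = 561.25 / 0.5675 ≈ 989.0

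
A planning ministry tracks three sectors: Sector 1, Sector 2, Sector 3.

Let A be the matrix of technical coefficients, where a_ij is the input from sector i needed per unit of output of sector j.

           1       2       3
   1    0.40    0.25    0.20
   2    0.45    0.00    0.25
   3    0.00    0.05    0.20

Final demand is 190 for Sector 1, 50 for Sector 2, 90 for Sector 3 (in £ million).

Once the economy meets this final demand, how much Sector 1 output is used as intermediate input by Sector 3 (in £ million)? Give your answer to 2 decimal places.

z_13 = 26.27

I − A =
  [   0.60    -0.25    -0.20]
  [  -0.45     1.00    -0.25]
  [   0.00    -0.05     0.80]
Cofactors of I−A, C_ij = (−1)^(i+j)·(minor ij) (rows/columns in the sector order above):
  C_11 = (1.00)(0.80) − (-0.25)(-0.05) = 0.7875
  C_12 = −[(-0.45)(0.80) − (-0.25)(0.00)] = 0.3600
  C_13 = (-0.45)(-0.05) − (1.00)(0.00) = 0.0225
  C_21 = −[(-0.25)(0.80) − (-0.20)(-0.05)] = 0.2100
  C_22 = (0.60)(0.80) − (-0.20)(0.00) = 0.4800
  C_23 = −[(0.60)(-0.05) − (-0.25)(0.00)] = 0.0300
  C_31 = (-0.25)(-0.25) − (-0.20)(1.00) = 0.2625
  C_32 = −[(0.60)(-0.25) − (-0.20)(-0.45)] = 0.2400
  C_33 = (0.60)(1.00) − (-0.25)(-0.45) = 0.4875
det(I−A) = Σ_j (I−A)_1j·C_1j = (0.60)(0.7875) + (-0.25)(0.3600) + (-0.20)(0.0225) = 0.3780
adj(I−A) = Cᵀ =
  [ 0.7875   0.2100   0.2625]
  [ 0.3600   0.4800   0.2400]
  [ 0.0225   0.0300   0.4875]
(I − A)⁻¹ = adj(I−A) / det(I−A) ≈
  [   2.0833     0.5556     0.6944]
  [   0.9524     1.2698     0.6349]
  [   0.0595     0.0794     1.2897]
First solve x = (I − A)⁻¹ d = adj(I−A)·d / det(I−A); in particular x_3 = (0.0225·190 + 0.0300·50 + 0.4875·90) / 0.3780 = 49.65 / 0.3780 ≈ 131.3492.
Intermediate flow from 1 to 3: z_13 = a_13 · x_3 = 0.20 × 49.65 / 0.3780 = 9.93 / 0.3780 ≈ 26.27.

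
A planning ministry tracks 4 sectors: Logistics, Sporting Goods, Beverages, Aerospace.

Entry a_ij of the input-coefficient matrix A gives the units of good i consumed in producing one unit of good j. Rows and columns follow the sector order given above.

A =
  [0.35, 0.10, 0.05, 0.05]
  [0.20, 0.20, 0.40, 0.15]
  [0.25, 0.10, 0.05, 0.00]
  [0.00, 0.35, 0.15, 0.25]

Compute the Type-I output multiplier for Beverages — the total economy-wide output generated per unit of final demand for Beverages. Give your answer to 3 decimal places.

I − A =
  [   0.65    -0.10    -0.05    -0.05]
  [  -0.20     0.80    -0.40    -0.15]
  [  -0.25    -0.10     0.95     0.00]
  [   0.00    -0.35    -0.15     0.75]
Compute the cofactors C_ij = (−1)^(i+j)·(3×3 minor ij) of I−A; the adjugate is their transpose:
adj(I−A) = Cᵀ =
  [ 0.487875   0.092375   0.072625   0.051000]
  [ 0.223125   0.451875   0.218625   0.105250]
  [ 0.151875   0.071875   0.337375   0.024500]
  [ 0.134500   0.225250   0.169500   0.428000]
det(I−A) = Σ_j (I−A)_1j·C_1j = (0.65)(0.487875) + (-0.10)(0.223125) + (-0.05)(0.151875) + (-0.05)(0.134500) = 0.2804875
(I − A)⁻¹ = adj(I−A) / det(I−A) ≈
  [   1.7394     0.3293     0.2589     0.1818]
  [   0.7955     1.6110     0.7794     0.3752]
  [   0.5415     0.2563     1.2028     0.0873]
  [   0.4795     0.8031     0.6043     1.5259]
The output multiplier for sector j is the column-j sum of the Leontief inverse (I − A)⁻¹ = adj(I−A) / det(I−A).
Column B of adj(I−A): (0.072625, 0.218625, 0.337375, 0.169500); det(I−A) = 0.2804875.
m_B = (0.072625 + 0.218625 + 0.337375 + 0.169500) / 0.2804875 = 0.798125 / 0.2804875 ≈ 2.845.

m_B = 2.845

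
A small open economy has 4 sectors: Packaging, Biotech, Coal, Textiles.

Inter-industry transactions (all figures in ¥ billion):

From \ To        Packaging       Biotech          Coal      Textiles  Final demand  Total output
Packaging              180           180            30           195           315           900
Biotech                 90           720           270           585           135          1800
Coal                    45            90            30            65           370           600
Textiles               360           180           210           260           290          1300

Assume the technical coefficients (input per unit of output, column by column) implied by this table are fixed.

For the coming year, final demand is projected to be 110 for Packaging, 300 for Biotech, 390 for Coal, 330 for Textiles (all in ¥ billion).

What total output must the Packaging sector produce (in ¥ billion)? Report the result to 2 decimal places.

x_P = 668.26

Technical coefficients a_ij = z_ij / X_j:
  a_PP = 180/900 = 0.20, a_BP = 90/900 = 0.10, a_CP = 45/900 = 0.05, a_TP = 360/900 = 0.40
  a_PB = 180/1800 = 0.10, a_BB = 720/1800 = 0.40, a_CB = 90/1800 = 0.05, a_TB = 180/1800 = 0.10
  a_PC = 30/600 = 0.05, a_BC = 270/600 = 0.45, a_CC = 30/600 = 0.05, a_TC = 210/600 = 0.35
  a_PT = 195/1300 = 0.15, a_BT = 585/1300 = 0.45, a_CT = 65/1300 = 0.05, a_TT = 260/1300 = 0.20
I − A =
  [   0.80    -0.10    -0.05    -0.15]
  [  -0.10     0.60    -0.45    -0.45]
  [  -0.05    -0.05     0.95    -0.05]
  [  -0.40    -0.10    -0.35     0.80]
Compute the cofactors C_ij = (−1)^(i+j)·(3×3 minor ij) of I−A; the adjugate is their transpose:
adj(I−A) = Cᵀ =
  [ 0.374625   0.093375   0.111750   0.129750]
  [ 0.280125   0.531375   0.405250   0.376750]
  [ 0.047250   0.039750   0.284500   0.049000]
  [ 0.243000   0.130500   0.231000   0.424500]
det(I−A) = Σ_j (I−A)_1j·C_1j = (0.80)(0.374625) + (-0.10)(0.280125) + (-0.05)(0.047250) + (-0.15)(0.243000) = 0.232875
(I − A)⁻¹ = adj(I−A) / det(I−A) ≈
  [   1.6087     0.4010     0.4799     0.5572]
  [   1.2029     2.2818     1.7402     1.6178]
  [   0.2029     0.1707     1.2217     0.2104]
  [   1.0435     0.5604     0.9919     1.8229]
x = (I − A)⁻¹ d = adj(I−A)·d / det(I−A), with det(I−A) = 0.232875:
  x_P = (0.374625·110 + 0.093375·300 + 0.111750·390 + 0.129750·330) / 0.232875 = 155.62125 / 0.232875 ≈ 668.26
  x_B = (0.280125·110 + 0.531375·300 + 0.405250·390 + 0.376750·330) / 0.232875 = 472.60125 / 0.232875 ≈ 2029.42
  x_C = (0.047250·110 + 0.039750·300 + 0.284500·390 + 0.049000·330) / 0.232875 = 144.2475 / 0.232875 ≈ 619.42
  x_T = (0.243000·110 + 0.130500·300 + 0.231000·390 + 0.424500·330) / 0.232875 = 296.055 / 0.232875 ≈ 1271.30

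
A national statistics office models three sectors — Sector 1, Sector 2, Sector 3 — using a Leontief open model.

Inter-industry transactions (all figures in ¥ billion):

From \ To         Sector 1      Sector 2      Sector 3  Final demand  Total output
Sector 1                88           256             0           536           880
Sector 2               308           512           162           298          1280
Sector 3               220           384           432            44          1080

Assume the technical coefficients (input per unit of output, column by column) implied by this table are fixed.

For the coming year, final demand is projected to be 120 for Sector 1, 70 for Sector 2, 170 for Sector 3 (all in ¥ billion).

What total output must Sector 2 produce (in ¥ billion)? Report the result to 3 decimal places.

Technical coefficients a_ij = z_ij / X_j:
  a_11 = 88/880 = 0.10, a_21 = 308/880 = 0.35, a_31 = 220/880 = 0.25
  a_12 = 256/1280 = 0.20, a_22 = 512/1280 = 0.40, a_32 = 384/1280 = 0.30
  a_13 = 0/1080 = 0.00, a_23 = 162/1080 = 0.15, a_33 = 432/1080 = 0.40
I − A =
  [   0.90    -0.20     0.00]
  [  -0.35     0.60    -0.15]
  [  -0.25    -0.30     0.60]
Cofactors of I−A, C_ij = (−1)^(i+j)·(minor ij) (rows/columns in the sector order above):
  C_11 = (0.60)(0.60) − (-0.15)(-0.30) = 0.3150
  C_12 = −[(-0.35)(0.60) − (-0.15)(-0.25)] = 0.2475
  C_13 = (-0.35)(-0.30) − (0.60)(-0.25) = 0.2550
  C_21 = −[(-0.20)(0.60) − (0.00)(-0.30)] = 0.1200
  C_22 = (0.90)(0.60) − (0.00)(-0.25) = 0.5400
  C_23 = −[(0.90)(-0.30) − (-0.20)(-0.25)] = 0.3200
  C_31 = (-0.20)(-0.15) − (0.00)(0.60) = 0.0300
  C_32 = −[(0.90)(-0.15) − (0.00)(-0.35)] = 0.1350
  C_33 = (0.90)(0.60) − (-0.20)(-0.35) = 0.4700
det(I−A) = Σ_j (I−A)_1j·C_1j = (0.90)(0.3150) + (-0.20)(0.2475) + (0.00)(0.2550) = 0.2340
adj(I−A) = Cᵀ =
  [ 0.3150   0.1200   0.0300]
  [ 0.2475   0.5400   0.1350]
  [ 0.2550   0.3200   0.4700]
(I − A)⁻¹ = adj(I−A) / det(I−A) ≈
  [   1.3462     0.5128     0.1282]
  [   1.0577     2.3077     0.5769]
  [   1.0897     1.3675     2.0085]
x = (I − A)⁻¹ d = adj(I−A)·d / det(I−A), with det(I−A) = 0.2340:
  x_1 = (0.3150·120 + 0.1200·70 + 0.0300·170) / 0.2340 = 51.30 / 0.2340 ≈ 219.231
  x_2 = (0.2475·120 + 0.5400·70 + 0.1350·170) / 0.2340 = 90.45 / 0.2340 ≈ 386.538
  x_3 = (0.2550·120 + 0.3200·70 + 0.4700·170) / 0.2340 = 132.90 / 0.2340 ≈ 567.949

x_2 = 386.538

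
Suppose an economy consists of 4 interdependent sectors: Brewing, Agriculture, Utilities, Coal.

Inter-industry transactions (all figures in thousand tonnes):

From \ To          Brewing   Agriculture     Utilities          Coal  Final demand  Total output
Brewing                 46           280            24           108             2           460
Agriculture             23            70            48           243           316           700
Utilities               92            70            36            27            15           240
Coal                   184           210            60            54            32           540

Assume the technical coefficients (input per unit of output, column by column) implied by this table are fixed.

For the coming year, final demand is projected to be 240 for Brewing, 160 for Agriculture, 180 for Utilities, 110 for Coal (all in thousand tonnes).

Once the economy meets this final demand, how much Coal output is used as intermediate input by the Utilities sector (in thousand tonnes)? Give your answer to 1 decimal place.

z_CU = 147.0

Technical coefficients a_ij = z_ij / X_j:
  a_BB = 46/460 = 0.10, a_AB = 23/460 = 0.05, a_UB = 92/460 = 0.20, a_CB = 184/460 = 0.40
  a_BA = 280/700 = 0.40, a_AA = 70/700 = 0.10, a_UA = 70/700 = 0.10, a_CA = 210/700 = 0.30
  a_BU = 24/240 = 0.10, a_AU = 48/240 = 0.20, a_UU = 36/240 = 0.15, a_CU = 60/240 = 0.25
  a_BC = 108/540 = 0.20, a_AC = 243/540 = 0.45, a_UC = 27/540 = 0.05, a_CC = 54/540 = 0.10
I − A =
  [   0.90    -0.40    -0.10    -0.20]
  [  -0.05     0.90    -0.20    -0.45]
  [  -0.20    -0.10     0.85    -0.05]
  [  -0.40    -0.30    -0.25     0.90]
Compute the cofactors C_ij = (−1)^(i+j)·(3×3 minor ij) of I−A; the adjugate is their transpose:
adj(I−A) = Cᵀ =
  [ 0.530250   0.367500   0.241500   0.315000]
  [ 0.253125   0.579250   0.272250   0.361000]
  [ 0.176250   0.178500   0.442500   0.153000]
  [ 0.369000   0.406000   0.321000   0.619000]
det(I−A) = Σ_j (I−A)_1j·C_1j = (0.90)(0.530250) + (-0.40)(0.253125) + (-0.10)(0.176250) + (-0.20)(0.369000) = 0.28455
(I − A)⁻¹ = adj(I−A) / det(I−A) ≈
  [   1.8635     1.2915     0.8487     1.1070]
  [   0.8896     2.0357     0.9568     1.2687]
  [   0.6194     0.6273     1.5551     0.5377]
  [   1.2968     1.4268     1.1281     2.1754]
First solve x = (I − A)⁻¹ d = adj(I−A)·d / det(I−A); in particular x_U = (0.176250·240 + 0.178500·160 + 0.442500·180 + 0.153000·110) / 0.28455 = 167.34 / 0.28455 ≈ 588.086.
Intermediate flow from C to U: z_CU = a_CU · x_U = 0.25 × 167.34 / 0.28455 = 41.835 / 0.28455 ≈ 147.0.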